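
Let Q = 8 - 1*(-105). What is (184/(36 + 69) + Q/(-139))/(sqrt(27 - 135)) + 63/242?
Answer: 63/242 - 13711*I*sqrt(3)/262710 ≈ 0.26033 - 0.090397*I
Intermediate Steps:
Q = 113 (Q = 8 + 105 = 113)
(184/(36 + 69) + Q/(-139))/(sqrt(27 - 135)) + 63/242 = (184/(36 + 69) + 113/(-139))/(sqrt(27 - 135)) + 63/242 = (184/105 + 113*(-1/139))/(sqrt(-108)) + 63*(1/242) = (184*(1/105) - 113/139)/((6*I*sqrt(3))) + 63/242 = (184/105 - 113/139)*(-I*sqrt(3)/18) + 63/242 = 13711*(-I*sqrt(3)/18)/14595 + 63/242 = -13711*I*sqrt(3)/262710 + 63/242 = 63/242 - 13711*I*sqrt(3)/262710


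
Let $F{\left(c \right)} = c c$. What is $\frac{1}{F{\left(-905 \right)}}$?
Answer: $\frac{1}{819025} \approx 1.221 \cdot 10^{-6}$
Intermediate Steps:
$F{\left(c \right)} = c^{2}$
$\frac{1}{F{\left(-905 \right)}} = \frac{1}{\left(-905\right)^{2}} = \frac{1}{819025}$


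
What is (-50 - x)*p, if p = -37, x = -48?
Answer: 74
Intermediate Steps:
(-50 - x)*p = (-50 - 1*(-48))*(-37) = (-50 + 48)*(-37) = -2*(-37) = 74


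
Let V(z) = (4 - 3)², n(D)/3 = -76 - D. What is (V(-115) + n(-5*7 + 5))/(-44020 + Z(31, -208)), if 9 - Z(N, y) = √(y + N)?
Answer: 6029507/1936968298 - 137*I*√177/1936968298 ≈ 0.0031129 - 9.4099e-7*I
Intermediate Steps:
n(D) = -228 - 3*D (n(D) = 3*(-76 - D) = -228 - 3*D)
Z(N, y) = 9 - √(N + y) (Z(N, y) = 9 - √(y + N) = 9 - √(N + y))
V(z) = 1 (V(z) = 1² = 1)
(V(-115) + n(-5*7 + 5))/(-44020 + Z(31, -208)) = (1 + (-228 - 3*(-5*7 + 5)))/(-44020 + (9 - √(31 - 208))) = (1 + (-228 - 3*(-35 + 5)))/(-44020 + (9 - √(-177))) = (1 + (-228 - 3*(-30)))/(-44020 + (9 - I*√177)) = (1 + (-228 + 90))/(-44020 + (9 - I*√177)) = (1 - 138)/(-44011 - I*√177) = -137/(-44011 - I*√177)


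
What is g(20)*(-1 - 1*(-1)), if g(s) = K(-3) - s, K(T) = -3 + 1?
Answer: 0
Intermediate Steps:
K(T) = -2
g(s) = -2 - s
g(20)*(-1 - 1*(-1)) = (-2 - 1*20)*(-1 - 1*(-1)) = (-2 - 20)*(-1 + 1) = -22*0 = 0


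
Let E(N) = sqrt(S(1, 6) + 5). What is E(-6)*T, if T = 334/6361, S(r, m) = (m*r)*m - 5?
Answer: 2004/6361 ≈ 0.31504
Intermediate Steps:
S(r, m) = -5 + r*m**2 (S(r, m) = r*m**2 - 5 = -5 + r*m**2)
E(N) = 6 (E(N) = sqrt((-5 + 1*6**2) + 5) = sqrt((-5 + 1*36) + 5) = sqrt((-5 + 36) + 5) = sqrt(31 + 5) = sqrt(36) = 6)
T = 334/6361 (T = 334*(1/6361) = 334/6361 ≈ 0.052507)
E(-6)*T = 6*(334/6361) = 2004/6361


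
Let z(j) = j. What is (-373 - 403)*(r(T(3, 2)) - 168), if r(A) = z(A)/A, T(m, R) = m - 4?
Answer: 129592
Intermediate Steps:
T(m, R) = -4 + m
r(A) = 1 (r(A) = A/A = 1)
(-373 - 403)*(r(T(3, 2)) - 168) = (-373 - 403)*(1 - 168) = -776*(-167) = 129592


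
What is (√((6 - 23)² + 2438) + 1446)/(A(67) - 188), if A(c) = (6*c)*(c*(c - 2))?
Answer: 723/875261 + 3*√303/1750522 ≈ 0.00085587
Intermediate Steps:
A(c) = 6*c²*(-2 + c) (A(c) = (6*c)*(c*(-2 + c)) = 6*c²*(-2 + c))
(√((6 - 23)² + 2438) + 1446)/(A(67) - 188) = (√((6 - 23)² + 2438) + 1446)/(6*67²*(-2 + 67) - 188) = (√((-17)² + 2438) + 1446)/(6*4489*65 - 188) = (√(289 + 2438) + 1446)/(1750710 - 188) = (√2727 + 1446)/1750522 = (3*√303 + 1446)*(1/1750522) = (1446 + 3*√303)*(1/1750522) = 723/875261 + 3*√303/1750522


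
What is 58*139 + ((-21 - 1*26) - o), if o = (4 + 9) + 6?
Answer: 7996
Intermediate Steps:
o = 19 (o = 13 + 6 = 19)
58*139 + ((-21 - 1*26) - o) = 58*139 + ((-21 - 1*26) - 1*19) = 8062 + ((-21 - 26) - 19) = 8062 + (-47 - 19) = 8062 - 66 = 7996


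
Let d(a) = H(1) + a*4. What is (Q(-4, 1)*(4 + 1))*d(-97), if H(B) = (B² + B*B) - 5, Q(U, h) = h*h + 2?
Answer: -5865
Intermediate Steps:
Q(U, h) = 2 + h² (Q(U, h) = h² + 2 = 2 + h²)
H(B) = -5 + 2*B² (H(B) = (B² + B²) - 5 = 2*B² - 5 = -5 + 2*B²)
d(a) = -3 + 4*a (d(a) = (-5 + 2*1²) + a*4 = (-5 + 2*1) + 4*a = (-5 + 2) + 4*a = -3 + 4*a)
(Q(-4, 1)*(4 + 1))*d(-97) = ((2 + 1²)*(4 + 1))*(-3 + 4*(-97)) = ((2 + 1)*5)*(-3 - 388) = (3*5)*(-391) = 15*(-391) = -5865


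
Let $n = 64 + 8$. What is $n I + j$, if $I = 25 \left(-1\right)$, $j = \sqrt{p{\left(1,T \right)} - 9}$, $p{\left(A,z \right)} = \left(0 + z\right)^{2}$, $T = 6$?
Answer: $-1800 + 3 \sqrt{3} \approx -1794.8$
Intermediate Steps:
$p{\left(A,z \right)} = z^{2}$
$j = 3 \sqrt{3}$ ($j = \sqrt{6^{2} - 9} = \sqrt{36 - 9} = \sqrt{27} = 3 \sqrt{3} \approx 5.1962$)
$I = -25$
$n = 72$
$n I + j = 72 \left(-25\right) + 3 \sqrt{3} = -1800 + 3 \sqrt{3}$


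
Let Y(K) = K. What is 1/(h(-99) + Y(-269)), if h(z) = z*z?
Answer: 1/9532 ≈ 0.00010491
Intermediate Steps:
h(z) = z²
1/(h(-99) + Y(-269)) = 1/((-99)² - 269) = 1/(9801 - 269) = 1/9532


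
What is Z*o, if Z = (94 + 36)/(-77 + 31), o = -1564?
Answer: 4420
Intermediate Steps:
Z = -65/23 (Z = 130/(-46) = 130*(-1/46) = -65/23 ≈ -2.8261)
Z*o = -65/23*(-1564) = 4420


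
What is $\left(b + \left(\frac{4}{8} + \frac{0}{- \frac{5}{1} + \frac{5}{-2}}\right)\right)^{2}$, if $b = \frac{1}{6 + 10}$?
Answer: $\frac{81}{256} \approx 0.31641$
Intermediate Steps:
$b = \frac{1}{16} \approx 0.0625$
$\left(b + \left(\frac{4}{8} + \frac{0}{- \frac{5}{1} + \frac{5}{-2}}\right)\right)^{2} = \left(\frac{1}{16} + \left(\frac{4}{8} + \frac{0}{- \frac{5}{1} + \frac{5}{-2}}\right)\right)^{2} = \left(\frac{1}{16} + \left(4 \cdot \frac{1}{8} + \frac{0}{\left(-5\right) 1 + 5 \left(- \frac{1}{2}\right)}\right)\right)^{2} = \left(\frac{1}{16} + \left(\frac{1}{2} + \frac{0}{-5 - \frac{5}{2}}\right)\right)^{2} = \left(\frac{1}{16} + \left(\frac{1}{2} + \frac{0}{- \frac{15}{2}}\right)\right)^{2} = \left(\frac{1}{16} + \left(\frac{1}{2} + 0 \left(- \frac{2}{15}\right)\right)\right)^{2} = \left(\frac{1}{16} + \left(\frac{1}{2} + 0\right)\right)^{2} = \left(\frac{1}{16} + \frac{1}{2}\right)^{2} = \left(\frac{9}{16}\right)^{2} = \frac{81}{256}$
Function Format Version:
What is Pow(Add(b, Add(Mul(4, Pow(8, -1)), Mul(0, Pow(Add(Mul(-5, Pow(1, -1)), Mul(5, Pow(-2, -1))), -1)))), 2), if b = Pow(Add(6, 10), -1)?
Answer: Rational(81, 256) ≈ 0.31641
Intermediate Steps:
b = Rational(1, 16) (b = Pow(16, -1) = Rational(1, 16) ≈ 0.062500)
Pow(Add(b, Add(Mul(4, Pow(8, -1)), Mul(0, Pow(Add(Mul(-5, Pow(1, -1)), Mul(5, Pow(-2, -1))), -1)))), 2) = Pow(Add(Rational(1, 16), Add(Mul(4, Pow(8, -1)), Mul(0, Pow(Add(Mul(-5, Pow(1, -1)), Mul(5, Pow(-2, -1))), -1)))), 2) = Pow(Add(Rational(1, 16), Add(Mul(4, Rational(1, 8)), Mul(0, Pow(Add(Mul(-5, 1), Mul(5, Rational(-1, 2))), -1)))), 2) = Pow(Add(Rational(1, 16), Add(Rational(1, 2), Mul(0, Pow(Add(-5, Rational(-5, 2)), -1)))), 2) = Pow(Add(Rational(1, 16), Add(Rational(1, 2), Mul(0, Pow(Rational(-15, 2), -1)))), 2) = Pow(Add(Rational(1, 16), Add(Rational(1, 2), Mul(0, Rational(-2, 15)))), 2) = Pow(Add(Rational(1, 16), Add(Rational(1, 2), 0)), 2) = Pow(Add(Rational(1, 16), Rational(1, 2)), 2) = Pow(Rational(9, 16), 2) = Rational(81, 256)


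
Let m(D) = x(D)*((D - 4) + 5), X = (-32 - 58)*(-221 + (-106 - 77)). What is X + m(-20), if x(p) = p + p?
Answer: 37120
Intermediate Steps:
X = 36360 (X = -90*(-221 - 183) = -90*(-404) = 36360)
x(p) = 2*p
m(D) = 2*D*(1 + D) (m(D) = (2*D)*((D - 4) + 5) = (2*D)*((-4 + D) + 5) = (2*D)*(1 + D) = 2*D*(1 + D))
X + m(-20) = 36360 + 2*(-20)*(1 - 20) = 36360 + 2*(-20)*(-19) = 36360 + 760 = 37120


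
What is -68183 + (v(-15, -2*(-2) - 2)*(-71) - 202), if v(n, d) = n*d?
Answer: -66255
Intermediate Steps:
v(n, d) = d*n
-68183 + (v(-15, -2*(-2) - 2)*(-71) - 202) = -68183 + (((-2*(-2) - 2)*(-15))*(-71) - 202) = -68183 + (((4 - 2)*(-15))*(-71) - 202) = -68183 + ((2*(-15))*(-71) - 202) = -68183 + (-30*(-71) - 202) = -68183 + (2130 - 202) = -68183 + 1928 = -66255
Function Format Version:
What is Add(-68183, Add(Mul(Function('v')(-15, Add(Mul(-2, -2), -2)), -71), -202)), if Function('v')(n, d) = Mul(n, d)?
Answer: -66255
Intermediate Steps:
Function('v')(n, d) = Mul(d, n)
Add(-68183, Add(Mul(Function('v')(-15, Add(Mul(-2, -2), -2)), -71), -202)) = Add(-68183, Add(Mul(Mul(Add(Mul(-2, -2), -2), -15), -71), -202)) = Add(-68183, Add(Mul(Mul(Add(4, -2), -15), -71), -202)) = Add(-68183, Add(Mul(Mul(2, -15), -71), -202)) = Add(-68183, Add(Mul(-30, -71), -202)) = Add(-68183, Add(2130, -202)) = Add(-68183, 1928) = -66255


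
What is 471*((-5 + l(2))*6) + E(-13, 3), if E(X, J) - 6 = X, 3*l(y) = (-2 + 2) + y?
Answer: -12253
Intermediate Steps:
l(y) = y/3 (l(y) = ((-2 + 2) + y)/3 = (0 + y)/3 = y/3)
E(X, J) = 6 + X
471*((-5 + l(2))*6) + E(-13, 3) = 471*((-5 + (⅓)*2)*6) + (6 - 13) = 471*((-5 + ⅔)*6) - 7 = 471*(-13/3*6) - 7 = 471*(-26) - 7 = -12246 - 7 = -12253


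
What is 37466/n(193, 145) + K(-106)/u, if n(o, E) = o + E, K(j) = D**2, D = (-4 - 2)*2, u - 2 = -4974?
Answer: 1790695/16159 ≈ 110.82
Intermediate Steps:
u = -4972 (u = 2 - 4974 = -4972)
D = -12 (D = -6*2 = -12)
K(j) = 144 (K(j) = (-12)**2 = 144)
n(o, E) = E + o
37466/n(193, 145) + K(-106)/u = 37466/(145 + 193) + 144/(-4972) = 37466/338 + 144*(-1/4972) = 37466*(1/338) - 36/1243 = 1441/13 - 36/1243 = 1790695/16159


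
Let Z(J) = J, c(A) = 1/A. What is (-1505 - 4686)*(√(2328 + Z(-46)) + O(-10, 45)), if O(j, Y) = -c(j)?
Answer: -6191/10 - 6191*√2282 ≈ -2.9637e+5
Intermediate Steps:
O(j, Y) = -1/j
(-1505 - 4686)*(√(2328 + Z(-46)) + O(-10, 45)) = (-1505 - 4686)*(√(2328 - 46) - 1/(-10)) = -6191*(√2282 - 1*(-⅒)) = -6191*(√2282 + ⅒) = -6191*(⅒ + √2282) = -6191/10 - 6191*√2282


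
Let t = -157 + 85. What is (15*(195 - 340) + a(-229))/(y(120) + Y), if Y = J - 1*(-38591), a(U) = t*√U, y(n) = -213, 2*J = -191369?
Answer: 4350/114613 + 144*I*√229/114613 ≈ 0.037954 + 0.019013*I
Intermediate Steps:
J = -191369/2 (J = (½)*(-191369) = -191369/2 ≈ -95685.)
t = -72
a(U) = -72*√U
Y = -114187/2 (Y = -191369/2 - 1*(-38591) = -191369/2 + 38591 = -114187/2 ≈ -57094.)
(15*(195 - 340) + a(-229))/(y(120) + Y) = (15*(195 - 340) - 72*I*√229)/(-213 - 114187/2) = (15*(-145) - 72*I*√229)/(-114613/2) = (-2175 - 72*I*√229)*(-2/114613) = 4350/114613 + 144*I*√229/114613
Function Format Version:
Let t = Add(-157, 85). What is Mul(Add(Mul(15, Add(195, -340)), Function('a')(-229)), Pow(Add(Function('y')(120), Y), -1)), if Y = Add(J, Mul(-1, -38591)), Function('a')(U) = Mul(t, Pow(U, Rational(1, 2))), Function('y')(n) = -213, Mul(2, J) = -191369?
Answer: Add(Rational(4350, 114613), Mul(Rational(144, 114613), I, Pow(229, Rational(1, 2)))) ≈ Add(0.037954, Mul(0.019013, I))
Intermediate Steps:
J = Rational(-191369, 2) (J = Mul(Rational(1, 2), -191369) = Rational(-191369, 2) ≈ -95685.)
t = -72
Function('a')(U) = Mul(-72, Pow(U, Rational(1, 2)))
Y = Rational(-114187, 2) (Y = Add(Rational(-191369, 2), Mul(-1, -38591)) = Add(Rational(-191369, 2), 38591) = Rational(-114187, 2) ≈ -57094.)
Mul(Add(Mul(15, Add(195, -340)), Function('a')(-229)), Pow(Add(Function('y')(120), Y), -1)) = Mul(Add(Mul(15, Add(195, -340)), Mul(-72, Pow(-229, Rational(1, 2)))), Pow(Add(-213, Rational(-114187, 2)), -1)) = Mul(Add(Mul(15, -145), Mul(-72, Mul(I, Pow(229, Rational(1, 2))))), Pow(Rational(-114613, 2), -1)) = Mul(Add(-2175, Mul(-72, I, Pow(229, Rational(1, 2)))), Rational(-2, 114613)) = Add(Rational(4350, 114613), Mul(Rational(144, 114613), I, Pow(229, Rational(1, 2))))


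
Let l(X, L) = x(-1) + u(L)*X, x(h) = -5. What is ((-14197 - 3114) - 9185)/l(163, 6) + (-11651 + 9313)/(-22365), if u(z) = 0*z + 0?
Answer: 16931278/3195 ≈ 5299.3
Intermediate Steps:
u(z) = 0 (u(z) = 0 + 0 = 0)
l(X, L) = -5 (l(X, L) = -5 + 0*X = -5 + 0 = -5)
((-14197 - 3114) - 9185)/l(163, 6) + (-11651 + 9313)/(-22365) = ((-14197 - 3114) - 9185)/(-5) + (-11651 + 9313)/(-22365) = (-17311 - 9185)*(-⅕) - 2338*(-1/22365) = -26496*(-⅕) + 334/3195 = 26496/5 + 334/3195 = 16931278/3195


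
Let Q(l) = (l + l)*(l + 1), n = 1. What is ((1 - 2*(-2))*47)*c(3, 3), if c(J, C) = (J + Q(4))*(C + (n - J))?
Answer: 10105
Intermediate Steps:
Q(l) = 2*l*(1 + l) (Q(l) = (2*l)*(1 + l) = 2*l*(1 + l))
c(J, C) = (40 + J)*(1 + C - J) (c(J, C) = (J + 2*4*(1 + 4))*(C + (1 - J)) = (J + 2*4*5)*(1 + C - J) = (J + 40)*(1 + C - J) = (40 + J)*(1 + C - J))
((1 - 2*(-2))*47)*c(3, 3) = ((1 - 2*(-2))*47)*(40 - 1*3² - 39*3 + 40*3 + 3*3) = ((1 + 4)*47)*(40 - 1*9 - 117 + 120 + 9) = (5*47)*(40 - 9 - 117 + 120 + 9) = 235*43 = 10105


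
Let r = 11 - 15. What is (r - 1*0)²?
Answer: 16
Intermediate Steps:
r = -4
(r - 1*0)² = (-4 - 1*0)² = (-4 + 0)² = (-4)² = 16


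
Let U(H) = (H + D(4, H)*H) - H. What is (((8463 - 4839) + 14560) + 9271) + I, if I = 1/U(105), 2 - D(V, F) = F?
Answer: 296925824/10815 ≈ 27455.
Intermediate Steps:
D(V, F) = 2 - F
U(H) = H*(2 - H) (U(H) = (H + (2 - H)*H) - H = (H + H*(2 - H)) - H = H*(2 - H))
I = -1/10815 (I = 1/(105*(2 - 1*105)) = 1/(105*(2 - 105)) = 1/(105*(-103)) = 1/(-10815) = -1/10815 ≈ -9.2464e-5)
(((8463 - 4839) + 14560) + 9271) + I = (((8463 - 4839) + 14560) + 9271) - 1/10815 = ((3624 + 14560) + 9271) - 1/10815 = (18184 + 9271) - 1/10815 = 27455 - 1/10815 = 296925824/10815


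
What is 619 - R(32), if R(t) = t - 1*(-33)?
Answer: 554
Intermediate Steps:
R(t) = 33 + t (R(t) = t + 33 = 33 + t)
619 - R(32) = 619 - (33 + 32) = 619 - 1*65 = 619 - 65 = 554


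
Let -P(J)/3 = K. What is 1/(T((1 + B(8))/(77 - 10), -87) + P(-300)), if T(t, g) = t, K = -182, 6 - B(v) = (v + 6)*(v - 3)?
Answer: 67/36519 ≈ 0.0018347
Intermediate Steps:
B(v) = 6 - (-3 + v)*(6 + v) (B(v) = 6 - (v + 6)*(v - 3) = 6 - (6 + v)*(-3 + v) = 6 - (-3 + v)*(6 + v))
P(J) = 546 (P(J) = -3*(-182) = 546)
1/(T((1 + B(8))/(77 - 10), -87) + P(-300)) = 1/((1 + (24 - 1*8² - 3*8))/(77 - 10) + 546) = 1/((1 + (24 - 1*64 - 24))/67 + 546) = 1/((1 + (24 - 64 - 24))*(1/67) + 546) = 1/((1 - 64)*(1/67) + 546) = 1/(-63*1/67 + 546) = 1/(-63/67 + 546) = 1/(36519/67) = 67/36519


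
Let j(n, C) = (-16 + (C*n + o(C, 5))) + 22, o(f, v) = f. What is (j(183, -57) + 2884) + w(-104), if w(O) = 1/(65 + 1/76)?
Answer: -37541642/4941 ≈ -7598.0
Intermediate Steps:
w(O) = 76/4941 (w(O) = 1/(65 + 1/76) = 1/(4941/76) = 76/4941)
j(n, C) = 6 + C + C*n (j(n, C) = (-16 + (C*n + C)) + 22 = (-16 + (C + C*n)) + 22 = (-16 + C + C*n) + 22 = 6 + C + C*n)
(j(183, -57) + 2884) + w(-104) = ((6 - 57 - 57*183) + 2884) + 76/4941 = ((6 - 57 - 10431) + 2884) + 76/4941 = (-10482 + 2884) + 76/4941 = -7598 + 76/4941 = -37541642/4941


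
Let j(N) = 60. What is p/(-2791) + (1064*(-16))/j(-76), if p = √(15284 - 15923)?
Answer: -4256/15 - 3*I*√71/2791 ≈ -283.73 - 0.0090571*I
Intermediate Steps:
p = 3*I*√71 (p = √(-639) = 3*I*√71 ≈ 25.278*I)
p/(-2791) + (1064*(-16))/j(-76) = (3*I*√71)/(-2791) + (1064*(-16))/60 = (3*I*√71)*(-1/2791) - 17024*1/60 = -3*I*√71/2791 - 4256/15 = -4256/15 - 3*I*√71/2791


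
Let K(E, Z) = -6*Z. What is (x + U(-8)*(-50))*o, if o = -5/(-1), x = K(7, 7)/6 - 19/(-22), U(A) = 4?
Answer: -22675/22 ≈ -1030.7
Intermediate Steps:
x = -135/22 (x = -6*7/6 - 19/(-22) = -42*1/6 - 19*(-1/22) = -7 + 19/22 = -135/22 ≈ -6.1364)
o = 5 (o = -5*(-1) = 5)
(x + U(-8)*(-50))*o = (-135/22 + 4*(-50))*5 = (-135/22 - 200)*5 = -4535/22*5 = -22675/22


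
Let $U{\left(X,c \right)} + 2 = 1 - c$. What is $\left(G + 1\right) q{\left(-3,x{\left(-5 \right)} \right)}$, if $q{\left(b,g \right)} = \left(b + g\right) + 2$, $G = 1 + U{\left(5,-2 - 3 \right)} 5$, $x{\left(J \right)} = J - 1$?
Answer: $-154$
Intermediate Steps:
$U{\left(X,c \right)} = -1 - c$ ($U{\left(X,c \right)} = -2 - \left(-1 + c\right) = -1 - c$)
$x{\left(J \right)} = -1 + J$
$G = 21$ ($G = 1 + \left(-1 - \left(-2 - 3\right)\right) 5 = 1 + \left(-1 - -5\right) 5 = 1 + \left(-1 + 5\right) 5 = 1 + 4 \cdot 5 = 1 + 20 = 21$)
$q{\left(b,g \right)} = 2 + b + g$
$\left(G + 1\right) q{\left(-3,x{\left(-5 \right)} \right)} = \left(21 + 1\right) \left(2 - 3 - 6\right) = 22 \left(2 - 3 - 6\right) = 22 \left(-7\right) = -154$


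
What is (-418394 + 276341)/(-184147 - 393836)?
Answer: 47351/192661 ≈ 0.24577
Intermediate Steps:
(-418394 + 276341)/(-184147 - 393836) = -142053/(-577983) = -142053*(-1/577983) = 47351/192661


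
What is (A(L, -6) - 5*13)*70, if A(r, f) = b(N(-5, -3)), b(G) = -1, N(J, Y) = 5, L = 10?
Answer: -4620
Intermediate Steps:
A(r, f) = -1
(A(L, -6) - 5*13)*70 = (-1 - 5*13)*70 = (-1 - 65)*70 = -66*70 = -4620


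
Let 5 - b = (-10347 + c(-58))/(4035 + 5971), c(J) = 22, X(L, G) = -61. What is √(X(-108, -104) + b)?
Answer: I*√5503410066/10006 ≈ 7.414*I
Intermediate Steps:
b = 60355/10006 (b = 5 - (-10347 + 22)/(4035 + 5971) = 5 - (-10325)/10006 = 5 - 1*(-10325/10006) = 5 + 10325/10006 = 60355/10006 ≈ 6.0319)
√(X(-108, -104) + b) = √(-61 + 60355/10006) = √(-550011/10006) = I*√5503410066/10006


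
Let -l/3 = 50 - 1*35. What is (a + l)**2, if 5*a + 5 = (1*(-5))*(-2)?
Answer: 1936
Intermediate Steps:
l = -45 (l = -3*(50 - 1*35) = -3*(50 - 35) = -3*15 = -45)
a = 1 (a = -1 + ((1*(-5))*(-2))/5 = -1 + (-5*(-2))/5 = -1 + (1/5)*10 = -1 + 2 = 1)
(a + l)**2 = (1 - 45)**2 = (-44)**2 = 1936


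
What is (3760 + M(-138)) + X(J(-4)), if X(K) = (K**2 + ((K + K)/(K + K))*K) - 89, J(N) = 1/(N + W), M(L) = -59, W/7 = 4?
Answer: 2080537/576 ≈ 3612.0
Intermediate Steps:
W = 28 (W = 7*4 = 28)
J(N) = 1/(28 + N) (J(N) = 1/(N + 28) = 1/(28 + N))
X(K) = -89 + K + K**2 (X(K) = (K**2 + ((2*K)/((2*K)))*K) - 89 = (K**2 + ((2*K)*(1/(2*K)))*K) - 89 = (K**2 + 1*K) - 89 = (K**2 + K) - 89 = (K + K**2) - 89 = -89 + K + K**2)
(3760 + M(-138)) + X(J(-4)) = (3760 - 59) + (-89 + 1/(28 - 4) + (1/(28 - 4))**2) = 3701 + (-89 + 1/24 + (1/24)**2) = 3701 + (-89 + 1/24 + 1/576) = 3701 - 51239/576 = 2080537/576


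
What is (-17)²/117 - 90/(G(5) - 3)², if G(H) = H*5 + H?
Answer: 2471/1053 ≈ 2.3466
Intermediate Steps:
G(H) = 6*H (G(H) = 5*H + H = 6*H)
(-17)²/117 - 90/(G(5) - 3)² = (-17)²/117 - 90/(6*5 - 3)² = 289*(1/117) - 90/(30 - 3)² = 289/117 - 90/(27²) = 289/117 - 90/729 = 289/117 - 90*1/729 = 289/117 - 10/81 = 2471/1053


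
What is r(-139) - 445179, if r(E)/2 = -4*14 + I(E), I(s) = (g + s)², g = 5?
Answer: -409379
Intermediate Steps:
I(s) = (5 + s)²
r(E) = -112 + 2*(5 + E)² (r(E) = 2*(-4*14 + (5 + E)²) = 2*(-56 + (5 + E)²) = -112 + 2*(5 + E)²)
r(-139) - 445179 = (-112 + 2*(5 - 139)²) - 445179 = (-112 + 2*(-134)²) - 445179 = (-112 + 2*17956) - 445179 = (-112 + 35912) - 445179 = 35800 - 445179 = -409379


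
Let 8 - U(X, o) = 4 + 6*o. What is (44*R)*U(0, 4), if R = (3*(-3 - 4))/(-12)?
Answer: -1540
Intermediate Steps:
U(X, o) = 4 - 6*o (U(X, o) = 8 - (4 + 6*o) = 8 + (-4 - 6*o) = 4 - 6*o)
R = 7/4 (R = (3*(-7))*(-1/12) = -21*(-1/12) = 7/4 ≈ 1.7500)
(44*R)*U(0, 4) = (44*(7/4))*(4 - 6*4) = 77*(4 - 24) = 77*(-20) = -1540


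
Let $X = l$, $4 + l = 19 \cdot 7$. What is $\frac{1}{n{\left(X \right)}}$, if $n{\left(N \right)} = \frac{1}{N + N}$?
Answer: $258$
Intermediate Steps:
$l = 129$ ($l = -4 + 19 \cdot 7 = -4 + 133 = 129$)
$X = 129$
$n{\left(N \right)} = \frac{1}{2 N}$
$\frac{1}{n{\left(X \right)}} = \frac{1}{\frac{1}{2} \cdot \frac{1}{129}} = \frac{1}{\frac{1}{258}} = 258$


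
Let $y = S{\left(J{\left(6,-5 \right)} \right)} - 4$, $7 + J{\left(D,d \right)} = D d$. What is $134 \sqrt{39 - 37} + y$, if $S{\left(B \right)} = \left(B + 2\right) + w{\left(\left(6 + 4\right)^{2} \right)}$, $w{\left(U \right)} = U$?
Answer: $61 + 134 \sqrt{2} \approx 250.5$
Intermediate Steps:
$J{\left(D,d \right)} = -7 + D d$
$S{\left(B \right)} = 102 + B$ ($S{\left(B \right)} = \left(B + 2\right) + \left(6 + 4\right)^{2} = \left(2 + B\right) + 10^{2} = \left(2 + B\right) + 100 = 102 + B$)
$y = 61$ ($y = \left(102 + \left(-7 + 6 \left(-5\right)\right)\right) - 4 = \left(102 - 37\right) - 4 = 65 - 4 = 61$)
$134 \sqrt{39 - 37} + y = 134 \sqrt{39 - 37} + 61 = 134 \sqrt{2} + 61 = 61 + 134 \sqrt{2}$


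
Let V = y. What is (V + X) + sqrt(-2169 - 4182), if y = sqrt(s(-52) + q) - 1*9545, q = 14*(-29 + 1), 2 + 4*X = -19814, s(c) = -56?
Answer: -14499 + I*sqrt(6351) + 8*I*sqrt(7) ≈ -14499.0 + 100.86*I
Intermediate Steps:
X = -4954 (X = -1/2 + (1/4)*(-19814) = -1/2 - 9907/2 = -4954)
q = -392 (q = 14*(-28) = -392)
y = -9545 + 8*I*sqrt(7) (y = sqrt(-56 - 392) - 1*9545 = sqrt(-448) - 9545 = 8*I*sqrt(7) - 9545 = -9545 + 8*I*sqrt(7) ≈ -9545.0 + 21.166*I)
V = -9545 + 8*I*sqrt(7) ≈ -9545.0 + 21.166*I
(V + X) + sqrt(-2169 - 4182) = ((-9545 + 8*I*sqrt(7)) - 4954) + sqrt(-2169 - 4182) = (-14499 + 8*I*sqrt(7)) + sqrt(-6351) = (-14499 + 8*I*sqrt(7)) + I*sqrt(6351) = -14499 + I*sqrt(6351) + 8*I*sqrt(7)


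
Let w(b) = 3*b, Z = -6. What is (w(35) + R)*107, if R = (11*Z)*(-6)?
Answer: 53607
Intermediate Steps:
R = 396 (R = (11*(-6))*(-6) = -66*(-6) = 396)
(w(35) + R)*107 = (3*35 + 396)*107 = (105 + 396)*107 = 501*107 = 53607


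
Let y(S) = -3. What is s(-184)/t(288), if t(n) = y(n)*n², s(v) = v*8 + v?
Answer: 23/3456 ≈ 0.0066551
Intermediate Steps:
s(v) = 9*v (s(v) = 8*v + v = 9*v)
t(n) = -3*n²
s(-184)/t(288) = (9*(-184))/((-3*288²)) = -1656/((-3*82944)) = -1656/(-248832) = -1656*(-1/248832) = 23/3456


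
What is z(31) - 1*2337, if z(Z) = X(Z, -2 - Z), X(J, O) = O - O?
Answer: -2337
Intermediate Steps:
X(J, O) = 0
z(Z) = 0
z(31) - 1*2337 = 0 - 1*2337 = 0 - 2337 = -2337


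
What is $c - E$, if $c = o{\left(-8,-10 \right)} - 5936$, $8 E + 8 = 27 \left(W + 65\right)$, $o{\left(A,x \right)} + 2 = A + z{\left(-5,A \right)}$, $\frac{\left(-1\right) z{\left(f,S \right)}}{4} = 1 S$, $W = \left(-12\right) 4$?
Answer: $- \frac{47763}{8} \approx -5970.4$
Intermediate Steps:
$W = -48$
$z{\left(f,S \right)} = - 4 S$ ($z{\left(f,S \right)} = - 4 \cdot 1 S = - 4 S$)
$o{\left(A,x \right)} = -2 - 3 A$ ($o{\left(A,x \right)} = -2 + \left(A - 4 A\right) = -2 - 3 A$)
$E = \frac{451}{8}$ ($E = -1 + \frac{27 \left(-48 + 65\right)}{8} = -1 + \frac{27 \cdot 17}{8} = -1 + \frac{1}{8} \cdot 459 = -1 + \frac{459}{8} = \frac{451}{8} \approx 56.375$)
$c = -5914$ ($c = \left(-2 - -24\right) - 5936 = \left(-2 + 24\right) - 5936 = 22 - 5936 = -5914$)
$c - E = -5914 - \frac{451}{8} = - \frac{47763}{8}$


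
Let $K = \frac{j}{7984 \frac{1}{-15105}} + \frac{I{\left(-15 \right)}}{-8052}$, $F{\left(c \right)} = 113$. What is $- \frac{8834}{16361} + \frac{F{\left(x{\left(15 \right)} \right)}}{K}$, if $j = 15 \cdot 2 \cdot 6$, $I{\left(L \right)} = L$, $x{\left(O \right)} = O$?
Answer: $- \frac{1626310857727}{1865534311445} \approx -0.87177$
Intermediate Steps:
$j = 180$ ($j = 30 \cdot 6 = 180$)
$K = - \frac{114023245}{334829}$ ($K = \frac{180}{7984 \frac{1}{-15105}} - \frac{15}{-8052} = \frac{180}{7984 \left(- \frac{1}{15105}\right)} - - \frac{5}{2684} = \frac{180}{- \frac{7984}{15105}} + \frac{5}{2684} = 180 \left(- \frac{15105}{7984}\right) + \frac{5}{2684} = - \frac{679725}{1996} + \frac{5}{2684} = - \frac{114023245}{334829} \approx -340.54$)
$- \frac{8834}{16361} + \frac{F{\left(x{\left(15 \right)} \right)}}{K} = - \frac{8834}{16361} + \frac{113}{- \frac{114023245}{334829}} = \left(-8834\right) \frac{1}{16361} + 113 \left(- \frac{334829}{114023245}\right) = - \frac{8834}{16361} - \frac{37835677}{114023245} = - \frac{1626310857727}{1865534311445}$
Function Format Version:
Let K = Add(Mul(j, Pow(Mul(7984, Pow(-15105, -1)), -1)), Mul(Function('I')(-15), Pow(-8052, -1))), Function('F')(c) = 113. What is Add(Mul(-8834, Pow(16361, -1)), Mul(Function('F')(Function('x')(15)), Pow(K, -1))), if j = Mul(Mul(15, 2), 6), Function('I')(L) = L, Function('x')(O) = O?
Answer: Rational(-1626310857727, 1865534311445) ≈ -0.87177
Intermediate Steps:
j = 180 (j = Mul(30, 6) = 180)
K = Rational(-114023245, 334829) (K = Add(Mul(180, Pow(Mul(7984, Pow(-15105, -1)), -1)), Mul(-15, Pow(-8052, -1))) = Add(Mul(180, Pow(Mul(7984, Rational(-1, 15105)), -1)), Mul(-15, Rational(-1, 8052))) = Add(Mul(180, Pow(Rational(-7984, 15105), -1)), Rational(5, 2684)) = Add(Mul(180, Rational(-15105, 7984)), Rational(5, 2684)) = Add(Rational(-679725, 1996), Rational(5, 2684)) = Rational(-114023245, 334829) ≈ -340.54)
Add(Mul(-8834, Pow(16361, -1)), Mul(Function('F')(Function('x')(15)), Pow(K, -1))) = Add(Mul(-8834, Pow(16361, -1)), Mul(113, Pow(Rational(-114023245, 334829), -1))) = Add(Mul(-8834, Rational(1, 16361)), Mul(113, Rational(-334829, 114023245))) = Add(Rational(-8834, 16361), Rational(-37835677, 114023245)) = Rational(-1626310857727, 1865534311445)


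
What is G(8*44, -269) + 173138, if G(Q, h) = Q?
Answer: 173490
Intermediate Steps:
G(8*44, -269) + 173138 = 8*44 + 173138 = 352 + 173138 = 173490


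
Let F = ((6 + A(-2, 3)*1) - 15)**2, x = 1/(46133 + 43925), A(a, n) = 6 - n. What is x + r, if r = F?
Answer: 3242089/90058 ≈ 36.000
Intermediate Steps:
x = 1/90058 ≈ 1.1104e-5
F = 36 (F = ((6 + (6 - 1*3)*1) - 15)**2 = ((6 + (6 - 3)*1) - 15)**2 = ((6 + 3*1) - 15)**2 = ((6 + 3) - 15)**2 = (9 - 15)**2 = (-6)**2 = 36)
r = 36
x + r = 1/90058 + 36 = 3242089/90058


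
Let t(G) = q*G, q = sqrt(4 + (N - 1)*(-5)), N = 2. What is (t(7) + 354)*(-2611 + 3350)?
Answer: 261606 + 5173*I ≈ 2.6161e+5 + 5173.0*I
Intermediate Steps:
q = I (q = sqrt(4 + (2 - 1)*(-5)) = sqrt(4 + 1*(-5)) = sqrt(4 - 5) = sqrt(-1) = I ≈ 1.0*I)
t(G) = I*G
(t(7) + 354)*(-2611 + 3350) = (I*7 + 354)*(-2611 + 3350) = (7*I + 354)*739 = (354 + 7*I)*739 = 261606 + 5173*I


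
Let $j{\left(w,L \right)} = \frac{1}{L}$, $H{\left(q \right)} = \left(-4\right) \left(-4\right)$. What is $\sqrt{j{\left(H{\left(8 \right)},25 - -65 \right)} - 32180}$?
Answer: $\frac{i \sqrt{28961990}}{30} \approx 179.39 i$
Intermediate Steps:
$H{\left(q \right)} = 16$
$\sqrt{j{\left(H{\left(8 \right)},25 - -65 \right)} - 32180} = \sqrt{\frac{1}{25 - -65} - 32180} = \sqrt{\frac{1}{25 + 65} - 32180} = \sqrt{\frac{1}{90} - 32180} = \sqrt{- \frac{2896199}{90}} = \frac{i \sqrt{28961990}}{30}$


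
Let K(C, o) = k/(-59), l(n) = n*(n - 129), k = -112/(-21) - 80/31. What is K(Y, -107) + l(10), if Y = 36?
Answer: -6529786/5487 ≈ -1190.0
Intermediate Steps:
k = 256/93 (k = -112*(-1/21) - 80*1/31 = 16/3 - 80/31 = 256/93 ≈ 2.7527)
l(n) = n*(-129 + n)
K(C, o) = -256/5487 (K(C, o) = (256/93)/(-59) = (256/93)*(-1/59) = -256/5487)
K(Y, -107) + l(10) = -256/5487 + 10*(-129 + 10) = -256/5487 + 10*(-119) = -256/5487 - 1190 = -6529786/5487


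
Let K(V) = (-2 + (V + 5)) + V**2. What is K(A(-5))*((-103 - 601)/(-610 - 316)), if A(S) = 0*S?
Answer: 1056/463 ≈ 2.2808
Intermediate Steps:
A(S) = 0
K(V) = 3 + V + V**2 (K(V) = (-2 + (5 + V)) + V**2 = (3 + V) + V**2 = 3 + V + V**2)
K(A(-5))*((-103 - 601)/(-610 - 316)) = (3 + 0 + 0**2)*((-103 - 601)/(-610 - 316)) = (3 + 0 + 0)*(-704/(-926)) = 3*(-704*(-1/926)) = 3*(352/463) = 1056/463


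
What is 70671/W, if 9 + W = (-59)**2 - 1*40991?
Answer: -70671/37519 ≈ -1.8836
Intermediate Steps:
W = -37519 (W = -9 + ((-59)**2 - 1*40991) = -9 + (3481 - 40991) = -9 - 37510 = -37519)
70671/W = 70671/(-37519) = 70671*(-1/37519) = -70671/37519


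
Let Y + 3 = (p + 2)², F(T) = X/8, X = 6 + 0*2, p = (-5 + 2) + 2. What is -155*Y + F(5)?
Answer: 1243/4 ≈ 310.75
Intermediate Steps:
p = -1 (p = -3 + 2 = -1)
X = 6 (X = 6 + 0 = 6)
F(T) = ¾ (F(T) = 6/8 = 6*(⅛) = ¾)
Y = -2 (Y = -3 + (-1 + 2)² = -3 + 1² = -3 + 1 = -2)
-155*Y + F(5) = -155*(-2) + ¾ = 310 + ¾ = 1243/4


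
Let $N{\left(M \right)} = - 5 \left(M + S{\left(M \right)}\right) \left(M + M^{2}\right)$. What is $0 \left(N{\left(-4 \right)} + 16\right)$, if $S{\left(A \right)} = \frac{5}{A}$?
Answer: $0$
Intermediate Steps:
$N{\left(M \right)} = \left(M + M^{2}\right) \left(- \frac{25}{M} - 5 M\right)$ ($N{\left(M \right)} = - 5 \left(M + \frac{5}{M}\right) \left(M + M^{2}\right) = \left(- \frac{25}{M} - 5 M\right) \left(M + M^{2}\right) = \left(M + M^{2}\right) \left(- \frac{25}{M} - 5 M\right)$)
$0 \left(N{\left(-4 \right)} + 16\right) = 0 \left(\left(-25 - - 20 \left(5 - 4 + \left(-4\right)^{2}\right)\right) + 16\right) = 0 \left(\left(-25 - - 20 \left(5 - 4 + 16\right)\right) + 16\right) = 0 \left(\left(-25 - \left(-20\right) 17\right) + 16\right) = 0 \left(\left(-25 + 340\right) + 16\right) = 0 \left(315 + 16\right) = 0 \cdot 331 = 0$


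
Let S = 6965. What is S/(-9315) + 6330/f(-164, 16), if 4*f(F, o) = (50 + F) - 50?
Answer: -11849903/76383 ≈ -155.14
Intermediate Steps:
f(F, o) = F/4 (f(F, o) = ((50 + F) - 50)/4 = F/4)
S/(-9315) + 6330/f(-164, 16) = 6965/(-9315) + 6330/(((¼)*(-164))) = 6965*(-1/9315) + 6330/(-41) = -1393/1863 + 6330*(-1/41) = -1393/1863 - 6330/41 = -11849903/76383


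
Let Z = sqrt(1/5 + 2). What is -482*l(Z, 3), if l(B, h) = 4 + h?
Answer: -3374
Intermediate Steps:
Z = sqrt(55)/5 (Z = sqrt(1*(1/5) + 2) = sqrt(1/5 + 2) = sqrt(11/5) = sqrt(55)/5 ≈ 1.4832)
-482*l(Z, 3) = -482*(4 + 3) = -482*7 = -3374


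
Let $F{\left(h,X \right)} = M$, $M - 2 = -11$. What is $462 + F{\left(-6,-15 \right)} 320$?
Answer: $-2418$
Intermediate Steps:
$M = -9$ ($M = 2 - 11 = -9$)
$F{\left(h,X \right)} = -9$
$462 + F{\left(-6,-15 \right)} 320 = 462 - 2880 = -2418$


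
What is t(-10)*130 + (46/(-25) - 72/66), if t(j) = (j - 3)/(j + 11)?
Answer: -465556/275 ≈ -1692.9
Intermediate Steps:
t(j) = (-3 + j)/(11 + j)
t(-10)*130 + (46/(-25) - 72/66) = ((-3 - 10)/(11 - 10))*130 + (46/(-25) - 72/66) = (-13/1)*130 + (46*(-1/25) - 72*1/66) = (1*(-13))*130 + (-46/25 - 12/11) = -13*130 - 806/275 = -1690 - 806/275 = -465556/275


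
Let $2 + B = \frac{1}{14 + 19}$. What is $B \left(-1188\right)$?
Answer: $2340$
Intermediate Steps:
$B = - \frac{65}{33}$ ($B = -2 + \frac{1}{14 + 19} = -2 + \frac{1}{33} = - \frac{65}{33} \approx -1.9697$)
$B \left(-1188\right) = \left(- \frac{65}{33}\right) \left(-1188\right) = 2340$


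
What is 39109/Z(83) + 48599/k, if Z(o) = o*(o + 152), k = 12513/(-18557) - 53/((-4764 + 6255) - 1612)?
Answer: -193494892958577/940765160 ≈ -2.0568e+5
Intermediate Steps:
k = -48232/204127 (k = 12513*(-1/18557) - 53/(1491 - 1612) = -12513/18557 - 53/(-121) = -12513/18557 - 53*(-1/121) = -12513/18557 + 53/121 = -48232/204127 ≈ -0.23628)
Z(o) = o*(152 + o)
39109/Z(83) + 48599/k = 39109/((83*(152 + 83))) + 48599/(-48232/204127) = 39109/((83*235)) + 48599*(-204127/48232) = 39109/19505 - 9920368073/48232 = -193494892958577/940765160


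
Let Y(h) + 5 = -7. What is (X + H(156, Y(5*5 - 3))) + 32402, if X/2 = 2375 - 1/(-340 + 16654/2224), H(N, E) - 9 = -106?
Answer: 13701199639/369753 ≈ 37055.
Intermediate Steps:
Y(h) = -12 (Y(h) = -5 - 7 = -12)
H(N, E) = -97 (H(N, E) = 9 - 106 = -97)
X = 1756328974/369753 (X = 2*(2375 - 1/(-340 + 16654/2224)) = 2*(2375 - 1/(-340 + 16654*(1/2224))) = 2*(2375 - 1/(-340 + 8327/1112)) = 2*(2375 - 1/(-369753/1112)) = 2*(2375 - 1*(-1112/369753)) = 2*(2375 + 1112/369753) = 2*(878164487/369753) = 1756328974/369753 ≈ 4750.0)
(X + H(156, Y(5*5 - 3))) + 32402 = (1756328974/369753 - 97) + 32402 = 1720462933/369753 + 32402 = 13701199639/369753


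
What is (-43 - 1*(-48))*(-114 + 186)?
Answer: 360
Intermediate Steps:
(-43 - 1*(-48))*(-114 + 186) = (-43 + 48)*72 = 5*72 = 360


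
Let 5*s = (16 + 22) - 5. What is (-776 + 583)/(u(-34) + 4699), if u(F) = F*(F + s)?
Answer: -965/28153 ≈ -0.034277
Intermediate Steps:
s = 33/5 (s = ((16 + 22) - 5)/5 = (38 - 5)/5 = (1/5)*33 = 33/5 ≈ 6.6000)
u(F) = F*(33/5 + F) (u(F) = F*(F + 33/5) = F*(33/5 + F))
(-776 + 583)/(u(-34) + 4699) = (-776 + 583)/((1/5)*(-34)*(33 + 5*(-34)) + 4699) = -193/((1/5)*(-34)*(33 - 170) + 4699) = -193/((1/5)*(-34)*(-137) + 4699) = -193/(4658/5 + 4699) = -193/28153/5 = -193*5/28153 = -965/28153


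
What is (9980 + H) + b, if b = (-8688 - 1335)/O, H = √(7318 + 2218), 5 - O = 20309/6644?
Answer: 62258968/12911 + 8*√149 ≈ 4919.8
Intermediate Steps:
O = 12911/6644 (O = 5 - 20309/6644 = 12911/6644 ≈ 1.9433)
H = 8*√149 (H = √9536 = 8*√149 ≈ 97.652)
b = -66592812/12911 (b = (-8688 - 1335)/(12911/6644) = -10023*6644/12911 = -66592812/12911 ≈ -5157.8)
(9980 + H) + b = (9980 + 8*√149) - 66592812/12911 = 62258968/12911 + 8*√149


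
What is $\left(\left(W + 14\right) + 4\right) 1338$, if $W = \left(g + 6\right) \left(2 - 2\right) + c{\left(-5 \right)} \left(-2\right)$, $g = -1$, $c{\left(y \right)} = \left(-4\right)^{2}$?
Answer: $-18732$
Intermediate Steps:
$c{\left(y \right)} = 16$
$W = -32$ ($W = \left(-1 + 6\right) \left(2 - 2\right) + 16 \left(-2\right) = 5 \cdot 0 - 32 = 0 - 32 = -32$)
$\left(\left(W + 14\right) + 4\right) 1338 = \left(\left(-32 + 14\right) + 4\right) 1338 = \left(-18 + 4\right) 1338 = \left(-14\right) 1338 = -18732$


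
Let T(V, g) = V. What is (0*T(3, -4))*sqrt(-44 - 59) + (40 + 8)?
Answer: 48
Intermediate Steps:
(0*T(3, -4))*sqrt(-44 - 59) + (40 + 8) = (0*3)*sqrt(-44 - 59) + (40 + 8) = 0*sqrt(-103) + 48 = 0*(I*sqrt(103)) + 48 = 0 + 48 = 48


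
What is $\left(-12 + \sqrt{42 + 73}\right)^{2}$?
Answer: $\left(12 - \sqrt{115}\right)^{2} \approx 1.6287$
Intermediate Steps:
$\left(-12 + \sqrt{42 + 73}\right)^{2} = \left(-12 + \sqrt{115}\right)^{2}$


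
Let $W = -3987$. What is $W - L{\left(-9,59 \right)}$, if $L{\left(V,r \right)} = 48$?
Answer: $-4035$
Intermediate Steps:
$W - L{\left(-9,59 \right)} = -3987 - 48 = -4035$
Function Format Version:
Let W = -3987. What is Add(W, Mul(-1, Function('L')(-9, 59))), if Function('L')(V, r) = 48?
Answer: -4035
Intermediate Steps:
Add(W, Mul(-1, Function('L')(-9, 59))) = Add(-3987, Mul(-1, 48)) = Add(-3987, -48) = -4035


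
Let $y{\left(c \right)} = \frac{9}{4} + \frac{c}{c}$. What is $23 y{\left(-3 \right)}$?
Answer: $\frac{299}{4} \approx 74.75$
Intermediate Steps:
$y{\left(c \right)} = \frac{13}{4}$ ($y{\left(c \right)} = 9 \cdot \frac{1}{4} + 1 = \frac{9}{4} + 1 = \frac{13}{4}$)
$23 y{\left(-3 \right)} = 23 \cdot \frac{13}{4} = \frac{299}{4}$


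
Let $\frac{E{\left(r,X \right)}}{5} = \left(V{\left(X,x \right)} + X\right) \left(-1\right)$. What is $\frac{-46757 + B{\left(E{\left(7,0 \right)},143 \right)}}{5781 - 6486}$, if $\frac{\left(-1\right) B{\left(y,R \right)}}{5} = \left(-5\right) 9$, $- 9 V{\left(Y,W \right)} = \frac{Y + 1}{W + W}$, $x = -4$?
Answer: $\frac{46532}{705} \approx 66.003$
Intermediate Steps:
$V{\left(Y,W \right)} = - \frac{1 + Y}{18 W}$ ($V{\left(Y,W \right)} = - \frac{\left(Y + 1\right) \frac{1}{W + W}}{9} = - \frac{\left(1 + Y\right) \frac{1}{2 W}}{9} = - \frac{\frac{1}{2} \frac{1}{W} \left(1 + Y\right)}{9} = - \frac{1 + Y}{18 W}$)
$E{\left(r,X \right)} = - \frac{5}{72} - \frac{365 X}{72}$ ($E{\left(r,X \right)} = 5 \left(\frac{-1 - X}{18 \left(-4\right)} + X\right) \left(-1\right) = 5 \left(\frac{1}{18} \left(- \frac{1}{4}\right) \left(-1 - X\right) + X\right) \left(-1\right) = 5 \left(\left(\frac{1}{72} + \frac{X}{72}\right) + X\right) \left(-1\right) = 5 \left(\frac{1}{72} + \frac{73 X}{72}\right) \left(-1\right) = 5 \left(- \frac{1}{72} - \frac{73 X}{72}\right) = - \frac{5}{72} - \frac{365 X}{72}$)
$B{\left(y,R \right)} = 225$ ($B{\left(y,R \right)} = - 5 \left(\left(-5\right) 9\right) = \left(-5\right) \left(-45\right) = 225$)
$\frac{-46757 + B{\left(E{\left(7,0 \right)},143 \right)}}{5781 - 6486} = \frac{-46757 + 225}{5781 - 6486} = - \frac{46532}{-705} = \left(-46532\right) \left(- \frac{1}{705}\right) = \frac{46532}{705}$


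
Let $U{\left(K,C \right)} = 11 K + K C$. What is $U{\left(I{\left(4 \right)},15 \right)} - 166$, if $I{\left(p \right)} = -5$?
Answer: $-296$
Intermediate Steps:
$U{\left(K,C \right)} = 11 K + C K$
$U{\left(I{\left(4 \right)},15 \right)} - 166 = - 5 \left(11 + 15\right) - 166 = \left(-5\right) 26 - 166 = -130 - 166 = -296$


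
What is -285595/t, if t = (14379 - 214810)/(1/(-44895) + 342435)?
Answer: 125446537452508/257095707 ≈ 4.8794e+5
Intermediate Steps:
t = -1285478535/2196231332 (t = -200431/(-1/44895 + 342435) = -200431/15373619324/44895 = -200431*44895/15373619324 = -1285478535/2196231332 ≈ -0.58531)
-285595/t = -285595/(-1285478535/2196231332) = -285595*(-2196231332/1285478535) = 125446537452508/257095707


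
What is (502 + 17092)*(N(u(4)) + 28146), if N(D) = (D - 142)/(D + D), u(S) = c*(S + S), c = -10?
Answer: 19809005427/40 ≈ 4.9523e+8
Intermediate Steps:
u(S) = -20*S (u(S) = -10*(S + S) = -20*S)
N(D) = (-142 + D)/(2*D) (N(D) = (-142 + D)/((2*D)) = (-142 + D)*(1/(2*D)) = (-142 + D)/(2*D))
(502 + 17092)*(N(u(4)) + 28146) = (502 + 17092)*((-142 - 20*4)/(2*((-20*4))) + 28146) = 17594*((½)*(-142 - 80)/(-80) + 28146) = 17594*((½)*(-1/80)*(-222) + 28146) = 17594*(111/80 + 28146) = 17594*(2251791/80) = 19809005427/40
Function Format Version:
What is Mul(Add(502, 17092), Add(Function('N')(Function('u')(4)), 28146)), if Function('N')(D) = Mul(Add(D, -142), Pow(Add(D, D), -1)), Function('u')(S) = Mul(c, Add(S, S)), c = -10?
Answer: Rational(19809005427, 40) ≈ 4.9523e+8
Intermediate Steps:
Function('u')(S) = Mul(-20, S) (Function('u')(S) = Mul(-10, Add(S, S)) = Mul(-10, Mul(2, S)) = Mul(-20, S))
Function('N')(D) = Mul(Rational(1, 2), Pow(D, -1), Add(-142, D)) (Function('N')(D) = Mul(Add(-142, D), Pow(Mul(2, D), -1)) = Mul(Add(-142, D), Mul(Rational(1, 2), Pow(D, -1))) = Mul(Rational(1, 2), Pow(D, -1), Add(-142, D)))
Mul(Add(502, 17092), Add(Function('N')(Function('u')(4)), 28146)) = Mul(Add(502, 17092), Add(Mul(Rational(1, 2), Pow(Mul(-20, 4), -1), Add(-142, Mul(-20, 4))), 28146)) = Mul(17594, Add(Mul(Rational(1, 2), Pow(-80, -1), Add(-142, -80)), 28146)) = Mul(17594, Add(Mul(Rational(1, 2), Rational(-1, 80), -222), 28146)) = Mul(17594, Add(Rational(111, 80), 28146)) = Mul(17594, Rational(2251791, 80)) = Rational(19809005427, 40)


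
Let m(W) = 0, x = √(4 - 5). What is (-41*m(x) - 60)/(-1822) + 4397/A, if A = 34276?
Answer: 5033947/31225436 ≈ 0.16121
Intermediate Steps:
x = I (x = √(-1) = I ≈ 1.0*I)
(-41*m(x) - 60)/(-1822) + 4397/A = (-41*0 - 60)/(-1822) + 4397/34276 = (0 - 60)*(-1/1822) + 4397*(1/34276) = -60*(-1/1822) + 4397/34276 = 30/911 + 4397/34276 = 5033947/31225436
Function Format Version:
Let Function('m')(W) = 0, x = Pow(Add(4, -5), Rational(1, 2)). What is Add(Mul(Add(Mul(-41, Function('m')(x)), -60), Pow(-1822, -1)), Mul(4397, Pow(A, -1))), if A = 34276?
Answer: Rational(5033947, 31225436) ≈ 0.16121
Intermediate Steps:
x = I (x = Pow(-1, Rational(1, 2)) = I ≈ Mul(1.0000, I))
Add(Mul(Add(Mul(-41, Function('m')(x)), -60), Pow(-1822, -1)), Mul(4397, Pow(A, -1))) = Add(Mul(Add(Mul(-41, 0), -60), Pow(-1822, -1)), Mul(4397, Pow(34276, -1))) = Add(Mul(Add(0, -60), Rational(-1, 1822)), Mul(4397, Rational(1, 34276))) = Add(Mul(-60, Rational(-1, 1822)), Rational(4397, 34276)) = Add(Rational(30, 911), Rational(4397, 34276)) = Rational(5033947, 31225436)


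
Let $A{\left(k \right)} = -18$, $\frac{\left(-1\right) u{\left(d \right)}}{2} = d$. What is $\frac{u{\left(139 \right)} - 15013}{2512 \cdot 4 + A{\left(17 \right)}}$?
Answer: $- \frac{15291}{10030} \approx -1.5245$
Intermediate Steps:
$u{\left(d \right)} = - 2 d$
$\frac{u{\left(139 \right)} - 15013}{2512 \cdot 4 + A{\left(17 \right)}} = \frac{\left(-2\right) 139 - 15013}{2512 \cdot 4 - 18} = \frac{-278 - 15013}{10048 - 18} = - \frac{15291}{10030}$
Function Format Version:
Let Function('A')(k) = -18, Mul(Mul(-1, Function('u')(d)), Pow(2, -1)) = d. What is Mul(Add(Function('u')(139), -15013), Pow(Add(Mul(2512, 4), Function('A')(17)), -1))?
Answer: Rational(-15291, 10030) ≈ -1.5245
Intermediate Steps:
Function('u')(d) = Mul(-2, d)
Mul(Add(Function('u')(139), -15013), Pow(Add(Mul(2512, 4), Function('A')(17)), -1)) = Mul(Add(Mul(-2, 139), -15013), Pow(Add(Mul(2512, 4), -18), -1)) = Mul(Add(-278, -15013), Pow(Add(10048, -18), -1)) = Mul(-15291, Pow(10030, -1)) = Mul(-15291, Rational(1, 10030)) = Rational(-15291, 10030)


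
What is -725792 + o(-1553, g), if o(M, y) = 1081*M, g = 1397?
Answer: -2404585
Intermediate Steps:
-725792 + o(-1553, g) = -725792 + 1081*(-1553) = -725792 - 1678793 = -2404585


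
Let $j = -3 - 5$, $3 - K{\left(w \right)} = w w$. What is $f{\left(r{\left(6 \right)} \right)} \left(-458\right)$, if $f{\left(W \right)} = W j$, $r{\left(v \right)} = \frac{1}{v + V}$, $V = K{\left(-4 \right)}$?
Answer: $- \frac{3664}{7} \approx -523.43$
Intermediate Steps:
$K{\left(w \right)} = 3 - w^{2}$ ($K{\left(w \right)} = 3 - w w = 3 - w^{2}$)
$j = -8$
$V = -13$ ($V = 3 - \left(-4\right)^{2} = 3 - 16 = -13$)
$r{\left(v \right)} = \frac{1}{-13 + v}$ ($r{\left(v \right)} = \frac{1}{v - 13} = \frac{1}{-13 + v}$)
$f{\left(W \right)} = - 8 W$ ($f{\left(W \right)} = W \left(-8\right) = - 8 W$)
$f{\left(r{\left(6 \right)} \right)} \left(-458\right) = - \frac{8}{-13 + 6} \left(-458\right) = - \frac{8}{-7} \left(-458\right) = \left(-8\right) \left(- \frac{1}{7}\right) \left(-458\right) = \frac{8}{7} \left(-458\right) = - \frac{3664}{7}$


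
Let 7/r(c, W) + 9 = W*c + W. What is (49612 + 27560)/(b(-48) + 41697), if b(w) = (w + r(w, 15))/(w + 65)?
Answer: 133816248/72297701 ≈ 1.8509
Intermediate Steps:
r(c, W) = 7/(-9 + W + W*c) (r(c, W) = 7/(-9 + (W*c + W)) = 7/(-9 + (W + W*c)) = 7/(-9 + W + W*c))
b(w) = (w + 7/(6 + 15*w))/(65 + w) (b(w) = (w + 7/(-9 + 15 + 15*w))/(w + 65) = (w + 7/(6 + 15*w))/(65 + w))
(49612 + 27560)/(b(-48) + 41697) = (49612 + 27560)/((7/3 - 48*(2 + 5*(-48)))/((2 + 5*(-48))*(65 - 48)) + 41697) = 77172/((7/3 - 48*(2 - 240))/((2 - 240)*17) + 41697) = 77172/((1/17)*(7/3 - 48*(-238))/(-238) + 41697) = 77172/(-1/238*1/17*(7/3 + 11424) + 41697) = 77172/(-1/238*1/17*34279/3 + 41697) = 77172/(-4897/1734 + 41697) = 77172/(72297701/1734) = 77172*(1734/72297701) = 133816248/72297701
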